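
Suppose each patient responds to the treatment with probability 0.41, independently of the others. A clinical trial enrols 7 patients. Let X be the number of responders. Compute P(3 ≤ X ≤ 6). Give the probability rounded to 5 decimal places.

0.59973

X ~ Binomial(7, 0.41); P(3 ≤ X ≤ 6) = Σ C(7,k) p^k (1−p)^(7−k) over k:
  k=3: C(7,3)·0.41^3·0.59^4 = 0.2922992
  k=4: C(7,4)·0.41^4·0.59^3 = 0.2031232
  k=5: C(7,5)·0.41^5·0.59^2 = 0.0846920
  k=6: C(7,6)·0.41^6·0.59^1 = 0.0196179
Total = 0.5997324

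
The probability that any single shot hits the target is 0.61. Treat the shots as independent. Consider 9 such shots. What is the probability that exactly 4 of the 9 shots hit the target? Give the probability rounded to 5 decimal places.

X ~ Binomial(n=9, p=0.61).
P(X=4) = C(9,4) · p^4 · (1−p)^5
= 126 · 0.13846 · 0.0090224 = 0.1574030

0.15740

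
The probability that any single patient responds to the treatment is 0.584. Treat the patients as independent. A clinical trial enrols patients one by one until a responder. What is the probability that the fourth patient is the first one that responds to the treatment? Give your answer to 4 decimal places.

Geometric (trials to first success), p = 0.584.
P(Y = 4) = (1−p)^3 · p = 0.071991 · 0.584 = 0.042043

0.0420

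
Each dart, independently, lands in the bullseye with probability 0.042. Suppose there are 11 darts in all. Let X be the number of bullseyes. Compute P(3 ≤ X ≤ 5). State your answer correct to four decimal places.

X ~ Binomial(11, 0.042); P(3 ≤ X ≤ 5) = Σ C(11,k) p^k (1−p)^(11−k) over k:
  k=3: C(11,3)·0.042^3·0.958^8 = 0.008673
  k=4: C(11,4)·0.042^4·0.958^7 = 0.000760
  k=5: C(11,5)·0.042^5·0.958^6 = 0.000047
Total = 0.009480

0.0095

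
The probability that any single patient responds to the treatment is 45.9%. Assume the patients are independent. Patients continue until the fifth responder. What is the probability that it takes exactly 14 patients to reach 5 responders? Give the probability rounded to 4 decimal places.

Y = trial on which the fifth success occurs; negative binomial, r=5, p=0.459.
P(Y=14) = C(13,4) · p^5 · (1−p)^9
= 715 · 0.020373 · 0.0039699 = 0.057829

0.0578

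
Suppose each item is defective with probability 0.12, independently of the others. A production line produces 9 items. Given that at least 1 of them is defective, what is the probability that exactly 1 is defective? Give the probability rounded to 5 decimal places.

X ~ Binomial(9, 0.12). Want P(X=1 | X≥1) = P(X=1) / P(X≥1).
P(X=1) = C(9,1)·0.12^1·0.88^8 = 0.3884053
P(X≥1) = 1 − 0.3164784 = 0.6835216
Ratio = 0.3884053 / 0.6835216 = 0.5682414

0.56824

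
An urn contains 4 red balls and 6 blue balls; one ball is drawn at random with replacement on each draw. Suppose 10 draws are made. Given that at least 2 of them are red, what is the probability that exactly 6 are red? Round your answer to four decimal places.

0.1169

X ~ Binomial(10, 0.40). Want P(X=6 | X≥2) = P(X=6) / P(X≥2).
P(X=6) = C(10,6)·0.40^6·0.60^4 = 0.111477
P(X≥2) = 1 − 0.006047 − 0.040311 = 0.953643
Ratio = 0.111477 / 0.953643 = 0.116896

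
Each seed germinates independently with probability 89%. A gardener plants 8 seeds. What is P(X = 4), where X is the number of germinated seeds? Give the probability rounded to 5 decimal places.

X ~ Binomial(n=8, p=0.89).
P(X=4) = C(8,4) · p^4 · (1−p)^4
= 70 · 0.62742 · 0.00014641 = 0.0064303

0.00643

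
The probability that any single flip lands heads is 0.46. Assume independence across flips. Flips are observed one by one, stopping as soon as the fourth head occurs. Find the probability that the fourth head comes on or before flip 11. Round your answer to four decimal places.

Finishing within 11 flips ⇔ at least 4 successes in the first 11. With X ~ Binomial(11, 0.46), P(Y ≤ 11) = 1 − P(X ≤ 3).
  k=0: C(11,0)·0.46^0·0.54^11 = 0.001138
  k=1: C(11,1)·0.46^1·0.54^10 = 0.010668
  k=2: C(11,2)·0.46^2·0.54^9 = 0.045438
  k=3: C(11,3)·0.46^3·0.54^8 = 0.116120
1 − 0.173365 = 0.826635

0.8266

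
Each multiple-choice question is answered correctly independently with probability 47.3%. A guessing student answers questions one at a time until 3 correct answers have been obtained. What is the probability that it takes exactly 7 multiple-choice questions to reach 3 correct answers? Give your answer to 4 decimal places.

0.1224

Y = trial on which the third success occurs; negative binomial, r=3, p=0.473.
P(Y=7) = C(6,2) · p^3 · (1−p)^4
= 15 · 0.10582 · 0.077133 = 0.122438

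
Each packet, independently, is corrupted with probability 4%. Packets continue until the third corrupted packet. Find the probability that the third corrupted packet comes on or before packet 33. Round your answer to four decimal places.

Finishing within 33 packets ⇔ at least 3 successes in the first 33. With X ~ Binomial(33, 0.04), P(Y ≤ 33) = 1 − P(X ≤ 2).
  k=0: C(33,0)·0.04^0·0.96^33 = 0.259986
  k=1: C(33,1)·0.04^1·0.96^32 = 0.357481
  k=2: C(33,2)·0.04^2·0.96^31 = 0.238321
1 − 0.855789 = 0.144211

0.1442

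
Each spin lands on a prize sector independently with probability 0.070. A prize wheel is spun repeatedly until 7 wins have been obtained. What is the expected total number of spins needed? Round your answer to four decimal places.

Y = total spins until the seventh success; negative binomial with r=7, p=0.07.
E[Y] = r / p = 7 / 0.07 = 100.000000

100.0000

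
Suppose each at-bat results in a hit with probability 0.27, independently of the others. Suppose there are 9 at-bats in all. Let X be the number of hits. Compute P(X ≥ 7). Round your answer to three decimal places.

0.002

X ~ Binomial(9, 0.27); P(X ≥ 7) = Σ C(9,k) p^k (1−p)^(9−k) over k:
  k=7: C(9,7)·0.27^7·0.73^2 = 0.00201
  k=8: C(9,8)·0.27^8·0.73^1 = 0.00019
  k=9: C(9,9)·0.27^9·0.73^0 = 0.00001
Total = 0.00220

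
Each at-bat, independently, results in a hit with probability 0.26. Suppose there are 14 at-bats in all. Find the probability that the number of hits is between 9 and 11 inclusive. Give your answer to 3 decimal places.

0.003

X ~ Binomial(14, 0.26); P(9 ≤ X ≤ 11) = Σ C(14,k) p^k (1−p)^(14−k) over k:
  k=9: C(14,9)·0.26^9·0.74^5 = 0.00241
  k=10: C(14,10)·0.26^10·0.74^4 = 0.00042
  k=11: C(14,11)·0.26^11·0.74^3 = 0.00005
Total = 0.00289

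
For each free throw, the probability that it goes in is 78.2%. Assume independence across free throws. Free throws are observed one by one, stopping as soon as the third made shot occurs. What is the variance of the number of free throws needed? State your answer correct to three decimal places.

Y = total free throws until the third success; negative binomial with r=3, p=0.782.
Var(Y) = r(1−p)/p² = 3·0.218 / 0.782² = 1.06946

1.069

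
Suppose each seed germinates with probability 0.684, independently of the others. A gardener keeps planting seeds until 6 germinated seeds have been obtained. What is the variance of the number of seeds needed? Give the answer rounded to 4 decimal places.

4.0525

Y = total seeds until the sixth success; negative binomial with r=6, p=0.684.
Var(Y) = r(1−p)/p² = 6·0.316 / 0.684² = 4.052529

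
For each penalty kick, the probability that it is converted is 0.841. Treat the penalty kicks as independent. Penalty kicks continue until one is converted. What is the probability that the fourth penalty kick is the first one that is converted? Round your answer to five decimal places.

0.00338

Geometric (trials to first success), p = 0.841.
P(Y = 4) = (1−p)^3 · p = 0.0040197 · 0.841 = 0.0033806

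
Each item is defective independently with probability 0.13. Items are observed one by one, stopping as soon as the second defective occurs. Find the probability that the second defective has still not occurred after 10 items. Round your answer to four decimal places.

Needing more than 10 items ⇔ fewer than 2 successes in the first 10. With X ~ Binomial(10, 0.13), P(Y > 10) = P(X ≤ 1).
  k=0: C(10,0)·0.13^0·0.87^10 = 0.248423
  k=1: C(10,1)·0.13^1·0.87^9 = 0.371207
P(X ≤ 1) = 0.619631

0.6196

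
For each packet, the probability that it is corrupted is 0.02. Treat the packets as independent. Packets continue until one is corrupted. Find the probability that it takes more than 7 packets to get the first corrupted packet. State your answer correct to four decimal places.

0.8681

Y = number of packets to the first success; geometric, p = 0.02.
P(Y > 7) = P(first 7 all fail) = (1−p)^7 = 0.868126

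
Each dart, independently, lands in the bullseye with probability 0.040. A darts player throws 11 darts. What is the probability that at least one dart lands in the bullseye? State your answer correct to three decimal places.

P(at least one) = 1 − P(none) = 1 − (1 − 0.04)^11
= 1 − 0.63824 = 0.36176

0.362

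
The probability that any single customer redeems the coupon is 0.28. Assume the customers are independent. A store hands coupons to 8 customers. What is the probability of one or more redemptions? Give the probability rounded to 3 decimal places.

P(at least one) = 1 − P(none) = 1 − (1 − 0.28)^8
= 1 − 0.07222 = 0.92778

0.928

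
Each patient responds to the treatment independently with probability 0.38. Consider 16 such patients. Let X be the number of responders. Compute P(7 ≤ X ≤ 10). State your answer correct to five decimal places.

0.39448

X ~ Binomial(16, 0.38); P(7 ≤ X ≤ 10) = Σ C(16,k) p^k (1−p)^(16−k) over k:
  k=7: C(16,7)·0.38^7·0.62^9 = 0.1771889
  k=8: C(16,8)·0.38^8·0.62^8 = 0.1221746
  k=9: C(16,9)·0.38^9·0.62^7 = 0.0665611
  k=10: C(16,10)·0.38^10·0.62^6 = 0.0285568
Total = 0.3944813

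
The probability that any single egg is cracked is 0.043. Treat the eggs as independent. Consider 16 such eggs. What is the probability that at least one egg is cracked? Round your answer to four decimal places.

P(at least one) = 1 − P(none) = 1 − (1 − 0.043)^16
= 1 − 0.494984 = 0.505016

0.5050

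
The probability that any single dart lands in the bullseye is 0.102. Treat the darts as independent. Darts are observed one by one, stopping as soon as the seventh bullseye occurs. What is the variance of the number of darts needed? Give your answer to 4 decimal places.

604.1907

Y = total darts until the seventh success; negative binomial with r=7, p=0.102.
Var(Y) = r(1−p)/p² = 7·0.898 / 0.102² = 604.190696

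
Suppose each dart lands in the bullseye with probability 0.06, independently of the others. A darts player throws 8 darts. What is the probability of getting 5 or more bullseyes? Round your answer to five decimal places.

X ~ Binomial(8, 0.06); P(X ≥ 5) = Σ C(8,k) p^k (1−p)^(8−k) over k:
  k=5: C(8,5)·0.06^5·0.94^3 = 0.0000362
  k=6: C(8,6)·0.06^6·0.94^2 = 0.0000012
  k=7: C(8,7)·0.06^7·0.94^1 = 0.0000000
  k=8: C(8,8)·0.06^8·0.94^0 = 0.0000000
Total = 0.0000373

0.00004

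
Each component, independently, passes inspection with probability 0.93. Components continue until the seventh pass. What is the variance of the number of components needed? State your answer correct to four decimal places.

Y = total components until the seventh success; negative binomial with r=7, p=0.93.
Var(Y) = r(1−p)/p² = 7·0.07 / 0.93² = 0.566539

0.5665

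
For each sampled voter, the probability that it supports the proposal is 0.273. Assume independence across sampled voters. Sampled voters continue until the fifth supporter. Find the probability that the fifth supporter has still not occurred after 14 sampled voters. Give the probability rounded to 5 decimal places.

0.67130

Needing more than 14 sampled voters ⇔ fewer than 5 successes in the first 14. With X ~ Binomial(14, 0.273), P(Y > 14) = P(X ≤ 4).
  k=0: C(14,0)·0.273^0·0.727^14 = 0.0115208
  k=1: C(14,1)·0.273^1·0.727^13 = 0.0605673
  k=2: C(14,2)·0.273^2·0.727^12 = 0.1478358
  k=3: C(14,3)·0.273^3·0.727^11 = 0.2220587
  k=4: C(14,4)·0.273^4·0.727^10 = 0.2293131
P(X ≤ 4) = 0.6712956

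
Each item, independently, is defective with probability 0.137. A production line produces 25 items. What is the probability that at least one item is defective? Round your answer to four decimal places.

0.9749

P(at least one) = 1 − P(none) = 1 − (1 − 0.137)^25
= 1 − 0.025134 = 0.974866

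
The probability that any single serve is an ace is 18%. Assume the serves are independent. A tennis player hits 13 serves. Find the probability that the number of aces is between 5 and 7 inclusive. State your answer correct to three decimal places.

X ~ Binomial(13, 0.18); P(5 ≤ X ≤ 7) = Σ C(13,k) p^k (1−p)^(13−k) over k:
  k=5: C(13,5)·0.18^5·0.82^8 = 0.04971
  k=6: C(13,6)·0.18^6·0.82^7 = 0.01455
  k=7: C(13,7)·0.18^7·0.82^6 = 0.00319
Total = 0.06745

0.067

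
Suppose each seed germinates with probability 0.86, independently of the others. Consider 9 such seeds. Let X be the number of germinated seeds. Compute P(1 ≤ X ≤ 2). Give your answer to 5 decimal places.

0.00003

X ~ Binomial(9, 0.86); P(1 ≤ X ≤ 2) = Σ C(9,k) p^k (1−p)^(9−k) over k:
  k=1: C(9,1)·0.86^1·0.14^8 = 0.0000011
  k=2: C(9,2)·0.86^2·0.14^7 = 0.0000281
Total = 0.0000292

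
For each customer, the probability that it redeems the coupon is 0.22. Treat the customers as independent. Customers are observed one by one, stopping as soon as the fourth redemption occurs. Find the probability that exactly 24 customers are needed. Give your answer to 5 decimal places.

Y = trial on which the fourth success occurs; negative binomial, r=4, p=0.22.
P(Y=24) = C(23,3) · p^4 · (1−p)^20
= 1771 · 0.0023426 · 0.0069485 = 0.0288271

0.02883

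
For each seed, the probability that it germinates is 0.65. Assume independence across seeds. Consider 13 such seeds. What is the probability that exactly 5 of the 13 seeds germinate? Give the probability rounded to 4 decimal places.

0.0336

X ~ Binomial(n=13, p=0.65).
P(X=5) = C(13,5) · p^5 · (1−p)^8
= 1287 · 0.11603 · 0.00022519 = 0.033627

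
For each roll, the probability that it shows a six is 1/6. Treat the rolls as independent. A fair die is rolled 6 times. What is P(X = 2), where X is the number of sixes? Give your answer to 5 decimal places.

X ~ Binomial(n=6, p=0.166667).
P(X=2) = C(6,2) · p^2 · (1−p)^4
= 15 · 0.027778 · 0.48225 = 0.2009388

0.20094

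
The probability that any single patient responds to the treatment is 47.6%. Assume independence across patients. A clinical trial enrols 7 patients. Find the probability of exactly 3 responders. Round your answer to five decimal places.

0.28459

X ~ Binomial(n=7, p=0.476).
P(X=3) = C(7,3) · p^3 · (1−p)^4
= 35 · 0.10785 · 0.075392 = 0.2845863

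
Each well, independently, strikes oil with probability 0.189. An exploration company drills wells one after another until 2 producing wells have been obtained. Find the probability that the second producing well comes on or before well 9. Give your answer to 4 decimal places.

0.5299

Finishing within 9 wells ⇔ at least 2 successes in the first 9. With X ~ Binomial(9, 0.189), P(Y ≤ 9) = 1 − P(X ≤ 1).
  k=0: C(9,0)·0.189^0·0.811^9 = 0.151771
  k=1: C(9,1)·0.189^1·0.811^8 = 0.318325
1 − 0.470096 = 0.529904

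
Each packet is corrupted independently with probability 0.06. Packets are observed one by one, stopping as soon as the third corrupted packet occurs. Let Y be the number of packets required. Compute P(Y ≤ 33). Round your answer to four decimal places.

0.3177

Finishing within 33 packets ⇔ at least 3 successes in the first 33. With X ~ Binomial(33, 0.06), P(Y ≤ 33) = 1 − P(X ≤ 2).
  k=0: C(33,0)·0.06^0·0.94^33 = 0.129783
  k=1: C(33,1)·0.06^1·0.94^32 = 0.273374
  k=2: C(33,2)·0.06^2·0.94^31 = 0.279190
1 − 0.682347 = 0.317653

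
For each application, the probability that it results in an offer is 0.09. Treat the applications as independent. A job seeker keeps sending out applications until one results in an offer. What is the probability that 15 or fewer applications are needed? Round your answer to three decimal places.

0.757

Y = number of applications to the first success; geometric, p = 0.09.
P(Y ≤ 15) = 1 − (1−p)^15 = 1 − 0.24301 = 0.75699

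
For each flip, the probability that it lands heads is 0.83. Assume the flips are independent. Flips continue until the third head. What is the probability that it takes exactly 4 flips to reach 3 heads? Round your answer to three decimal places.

0.292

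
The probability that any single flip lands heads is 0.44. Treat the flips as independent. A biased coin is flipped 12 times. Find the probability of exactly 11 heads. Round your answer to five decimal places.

0.00080

X ~ Binomial(n=12, p=0.44).
P(X=11) = C(12,11) · p^11 · (1−p)^1
= 12 · 0.00011967 · 0.56 = 0.0008042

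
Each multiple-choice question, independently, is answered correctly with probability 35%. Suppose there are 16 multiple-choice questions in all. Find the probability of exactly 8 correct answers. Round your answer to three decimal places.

X ~ Binomial(n=16, p=0.35).
P(X=8) = C(16,8) · p^8 · (1−p)^8
= 12870 · 0.00022519 · 0.031864 = 0.09235

0.092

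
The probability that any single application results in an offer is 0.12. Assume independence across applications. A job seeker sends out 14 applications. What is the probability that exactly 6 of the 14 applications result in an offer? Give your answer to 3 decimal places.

X ~ Binomial(n=14, p=0.12).
P(X=6) = C(14,6) · p^6 · (1−p)^8
= 3003 · 2.986e-06 · 0.35963 = 0.00322

0.003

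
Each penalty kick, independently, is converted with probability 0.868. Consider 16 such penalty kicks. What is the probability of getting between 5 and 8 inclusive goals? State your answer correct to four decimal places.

0.0004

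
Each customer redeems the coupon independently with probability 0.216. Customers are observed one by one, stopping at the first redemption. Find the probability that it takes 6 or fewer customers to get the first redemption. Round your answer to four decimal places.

0.7678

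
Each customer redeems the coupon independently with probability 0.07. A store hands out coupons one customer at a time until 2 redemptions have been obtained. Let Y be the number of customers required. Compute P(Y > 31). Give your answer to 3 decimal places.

0.351

Needing more than 31 customers ⇔ fewer than 2 successes in the first 31. With X ~ Binomial(31, 0.07), P(Y > 31) = P(X ≤ 1).
  k=0: C(31,0)·0.07^0·0.93^31 = 0.10543
  k=1: C(31,1)·0.07^1·0.93^30 = 0.24601
P(X ≤ 1) = 0.35144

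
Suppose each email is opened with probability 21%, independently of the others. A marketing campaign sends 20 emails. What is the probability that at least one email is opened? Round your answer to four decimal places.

0.9910

P(at least one) = 1 − P(none) = 1 − (1 − 0.21)^20
= 1 − 0.008965 = 0.991035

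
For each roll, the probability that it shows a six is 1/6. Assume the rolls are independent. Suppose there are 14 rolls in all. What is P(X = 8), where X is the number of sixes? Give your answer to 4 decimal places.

X ~ Binomial(n=14, p=0.166667).
P(X=8) = C(14,8) · p^8 · (1−p)^6
= 3003 · 5.9537e-07 · 0.3349 = 0.000599

0.0006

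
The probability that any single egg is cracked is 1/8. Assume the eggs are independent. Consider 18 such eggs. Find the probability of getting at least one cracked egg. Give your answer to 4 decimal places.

P(at least one) = 1 − P(none) = 1 − (1 − 0.125)^18
= 1 − 0.090395 = 0.909605

0.9096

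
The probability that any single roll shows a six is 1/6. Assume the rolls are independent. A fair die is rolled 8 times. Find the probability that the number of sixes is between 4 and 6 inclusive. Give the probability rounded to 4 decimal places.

0.0306

X ~ Binomial(8, 0.166667); P(4 ≤ X ≤ 6) = Σ C(8,k) p^k (1−p)^(8−k) over k:
  k=4: C(8,4)·0.166667^4·0.833333^4 = 0.026048
  k=5: C(8,5)·0.166667^5·0.833333^3 = 0.004168
  k=6: C(8,6)·0.166667^6·0.833333^2 = 0.000417
Total = 0.030632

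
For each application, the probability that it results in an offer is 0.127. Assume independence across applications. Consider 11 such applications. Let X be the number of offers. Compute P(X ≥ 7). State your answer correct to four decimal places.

0.0001

X ~ Binomial(11, 0.127); P(X ≥ 7) = Σ C(11,k) p^k (1−p)^(11−k) over k:
  k=7: C(11,7)·0.127^7·0.873^4 = 0.000102
  k=8: C(11,8)·0.127^8·0.873^3 = 0.000007
  k=9: C(11,9)·0.127^9·0.873^2 = 0.000000
  k=10: C(11,10)·0.127^10·0.873^1 = 0.000000
  k=11: C(11,11)·0.127^11·0.873^0 = 0.000000
Total = 0.000110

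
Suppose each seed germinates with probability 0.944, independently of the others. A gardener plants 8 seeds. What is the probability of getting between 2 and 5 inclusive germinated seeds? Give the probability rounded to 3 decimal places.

0.008

X ~ Binomial(8, 0.944); P(2 ≤ X ≤ 5) = Σ C(8,k) p^k (1−p)^(8−k) over k:
  k=2: C(8,2)·0.944^2·0.056^6 = 0.00000
  k=3: C(8,3)·0.944^3·0.056^5 = 0.00003
  k=4: C(8,4)·0.944^4·0.056^4 = 0.00055
  k=5: C(8,5)·0.944^5·0.056^3 = 0.00737
Total = 0.00795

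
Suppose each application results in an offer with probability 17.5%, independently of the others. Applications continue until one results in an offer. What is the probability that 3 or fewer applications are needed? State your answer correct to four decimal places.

0.4385

Y = number of applications to the first success; geometric, p = 0.175.
P(Y ≤ 3) = 1 − (1−p)^3 = 1 − 0.561516 = 0.438484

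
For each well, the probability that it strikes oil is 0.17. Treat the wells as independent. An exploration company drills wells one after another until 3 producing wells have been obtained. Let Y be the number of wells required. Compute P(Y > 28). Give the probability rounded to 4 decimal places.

0.1225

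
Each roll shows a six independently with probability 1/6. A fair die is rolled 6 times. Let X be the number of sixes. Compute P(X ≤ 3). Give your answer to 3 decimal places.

X ~ Binomial(6, 0.166667); P(X ≤ 3) = Σ C(6,k) p^k (1−p)^(6−k) over k:
  k=0: C(6,0)·0.166667^0·0.833333^6 = 0.33490
  k=1: C(6,1)·0.166667^1·0.833333^5 = 0.40188
  k=2: C(6,2)·0.166667^2·0.833333^4 = 0.20094
  k=3: C(6,3)·0.166667^3·0.833333^3 = 0.05358
Total = 0.99130

0.991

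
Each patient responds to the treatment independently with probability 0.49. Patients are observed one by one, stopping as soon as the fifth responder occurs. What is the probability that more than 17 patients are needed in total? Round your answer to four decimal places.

0.0296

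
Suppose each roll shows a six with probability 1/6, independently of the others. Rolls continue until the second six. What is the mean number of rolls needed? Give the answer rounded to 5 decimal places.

12.00000

Y = total rolls until the second success; negative binomial with r=2, p=0.166667.
E[Y] = r / p = 2 / 0.166667 = 12.0000000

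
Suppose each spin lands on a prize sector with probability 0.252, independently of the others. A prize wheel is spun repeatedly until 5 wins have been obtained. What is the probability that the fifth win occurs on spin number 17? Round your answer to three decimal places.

0.057

Y = trial on which the fifth success occurs; negative binomial, r=5, p=0.252.
P(Y=17) = C(16,4) · p^5 · (1−p)^12
= 1820 · 0.0010163 · 0.030677 = 0.05674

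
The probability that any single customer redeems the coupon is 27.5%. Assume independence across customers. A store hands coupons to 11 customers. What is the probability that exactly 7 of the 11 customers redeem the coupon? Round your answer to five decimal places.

0.01084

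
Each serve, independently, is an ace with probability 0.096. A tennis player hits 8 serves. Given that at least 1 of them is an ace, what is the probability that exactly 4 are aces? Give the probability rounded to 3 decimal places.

0.007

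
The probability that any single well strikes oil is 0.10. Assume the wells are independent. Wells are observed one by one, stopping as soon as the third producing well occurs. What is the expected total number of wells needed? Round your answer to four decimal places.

Y = total wells until the third success; negative binomial with r=3, p=0.10.
E[Y] = r / p = 3 / 0.10 = 30.000000

30.0000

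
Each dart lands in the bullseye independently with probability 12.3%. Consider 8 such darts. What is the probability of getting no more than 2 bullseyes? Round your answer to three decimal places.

0.935

X ~ Binomial(8, 0.123); P(X ≤ 2) = Σ C(8,k) p^k (1−p)^(8−k) over k:
  k=0: C(8,0)·0.123^0·0.877^8 = 0.34994
  k=1: C(8,1)·0.123^1·0.877^7 = 0.39264
  k=2: C(8,2)·0.123^2·0.877^6 = 0.19274
Total = 0.93532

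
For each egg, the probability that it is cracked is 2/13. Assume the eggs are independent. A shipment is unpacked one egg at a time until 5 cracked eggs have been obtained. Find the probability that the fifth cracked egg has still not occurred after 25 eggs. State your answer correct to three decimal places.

0.662

Needing more than 25 eggs ⇔ fewer than 5 successes in the first 25. With X ~ Binomial(25, 0.153846), P(Y > 25) = P(X ≤ 4).
  k=0: C(25,0)·0.153846^0·0.846154^25 = 0.01535
  k=1: C(25,1)·0.153846^1·0.846154^24 = 0.06979
  k=2: C(25,2)·0.153846^2·0.846154^23 = 0.15228
  k=3: C(25,3)·0.153846^3·0.846154^22 = 0.21226
  k=4: C(25,4)·0.153846^4·0.846154^21 = 0.21226
P(X ≤ 4) = 0.66195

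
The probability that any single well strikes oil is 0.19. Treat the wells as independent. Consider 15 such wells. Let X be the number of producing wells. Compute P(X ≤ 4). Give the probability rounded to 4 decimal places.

0.8606

X ~ Binomial(15, 0.19); P(X ≤ 4) = Σ C(15,k) p^k (1−p)^(15−k) over k:
  k=0: C(15,0)·0.19^0·0.81^15 = 0.042391
  k=1: C(15,1)·0.19^1·0.81^14 = 0.149154
  k=2: C(15,2)·0.19^2·0.81^13 = 0.244907
  k=3: C(15,3)·0.19^3·0.81^12 = 0.248939
  k=4: C(15,4)·0.19^4·0.81^11 = 0.175179
Total = 0.860570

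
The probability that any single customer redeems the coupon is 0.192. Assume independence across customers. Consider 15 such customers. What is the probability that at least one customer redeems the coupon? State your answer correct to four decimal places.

0.9592

P(at least one) = 1 − P(none) = 1 − (1 − 0.192)^15
= 1 − 0.040848 = 0.959152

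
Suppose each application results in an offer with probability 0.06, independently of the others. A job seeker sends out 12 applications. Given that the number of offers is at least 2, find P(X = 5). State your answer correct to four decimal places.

X ~ Binomial(12, 0.06). Want P(X=5 | X≥2) = P(X=5) / P(X≥2).
P(X=5) = C(12,5)·0.06^5·0.94^7 = 0.000399
P(X≥2) = 1 − 0.475920 − 0.364535 = 0.159545
Ratio = 0.000399 / 0.159545 = 0.002503

0.0025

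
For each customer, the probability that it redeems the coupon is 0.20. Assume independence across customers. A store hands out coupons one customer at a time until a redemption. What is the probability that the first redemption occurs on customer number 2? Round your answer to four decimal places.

0.1600

Geometric (trials to first success), p = 0.20.
P(Y = 2) = (1−p)^1 · p = 0.8 · 0.20 = 0.160000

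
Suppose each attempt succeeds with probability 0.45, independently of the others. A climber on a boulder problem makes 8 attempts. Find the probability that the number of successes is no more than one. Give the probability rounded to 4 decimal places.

X ~ Binomial(8, 0.45); P(X ≤ 1) = Σ C(8,k) p^k (1−p)^(8−k) over k:
  k=0: C(8,0)·0.45^0·0.55^8 = 0.008373
  k=1: C(8,1)·0.45^1·0.55^7 = 0.054808
Total = 0.063181

0.0632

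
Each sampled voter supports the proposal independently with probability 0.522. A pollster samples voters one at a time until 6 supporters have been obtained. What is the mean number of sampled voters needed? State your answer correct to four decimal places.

Y = total sampled voters until the sixth success; negative binomial with r=6, p=0.522.
E[Y] = r / p = 6 / 0.522 = 11.494253

11.4943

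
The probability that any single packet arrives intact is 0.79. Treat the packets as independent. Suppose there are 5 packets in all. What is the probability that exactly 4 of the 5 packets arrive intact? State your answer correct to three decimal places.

0.409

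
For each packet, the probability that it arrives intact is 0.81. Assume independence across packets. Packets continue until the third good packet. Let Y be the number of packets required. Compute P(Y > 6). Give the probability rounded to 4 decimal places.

Needing more than 6 packets ⇔ fewer than 3 successes in the first 6. With X ~ Binomial(6, 0.81), P(Y > 6) = P(X ≤ 2).
  k=0: C(6,0)·0.81^0·0.19^6 = 0.000047
  k=1: C(6,1)·0.81^1·0.19^5 = 0.001203
  k=2: C(6,2)·0.81^2·0.19^4 = 0.012826
P(X ≤ 2) = 0.014076

0.0141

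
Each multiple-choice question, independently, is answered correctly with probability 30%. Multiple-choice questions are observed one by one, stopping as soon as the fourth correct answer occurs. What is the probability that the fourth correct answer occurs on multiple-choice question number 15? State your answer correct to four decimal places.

0.0583

Y = trial on which the fourth success occurs; negative binomial, r=4, p=0.30.
P(Y=15) = C(14,3) · p^4 · (1−p)^11
= 364 · 0.0081 · 0.019773 = 0.058300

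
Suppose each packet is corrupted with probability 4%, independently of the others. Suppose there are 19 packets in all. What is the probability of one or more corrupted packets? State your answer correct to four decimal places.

0.5396

P(at least one) = 1 − P(none) = 1 − (1 − 0.04)^19
= 1 − 0.460419 = 0.539581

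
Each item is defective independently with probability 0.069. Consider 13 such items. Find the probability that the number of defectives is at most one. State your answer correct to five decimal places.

0.77513

X ~ Binomial(13, 0.069); P(X ≤ 1) = Σ C(13,k) p^k (1−p)^(13−k) over k:
  k=0: C(13,0)·0.069^0·0.931^13 = 0.3947716
  k=1: C(13,1)·0.069^1·0.931^12 = 0.3803545
Total = 0.7751261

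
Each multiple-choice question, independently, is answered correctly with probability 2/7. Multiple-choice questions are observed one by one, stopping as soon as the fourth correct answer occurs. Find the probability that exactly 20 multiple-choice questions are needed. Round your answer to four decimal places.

0.0296

Y = trial on which the fourth success occurs; negative binomial, r=4, p=0.285714.
P(Y=20) = C(19,3) · p^4 · (1−p)^16
= 969 · 0.0066639 · 0.0045915 = 0.029649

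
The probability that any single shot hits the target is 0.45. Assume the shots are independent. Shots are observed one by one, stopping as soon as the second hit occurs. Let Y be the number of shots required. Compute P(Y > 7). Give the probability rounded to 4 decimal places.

0.1024

Needing more than 7 shots ⇔ fewer than 2 successes in the first 7. With X ~ Binomial(7, 0.45), P(Y > 7) = P(X ≤ 1).
  k=0: C(7,0)·0.45^0·0.55^7 = 0.015224
  k=1: C(7,1)·0.45^1·0.55^6 = 0.087194
P(X ≤ 1) = 0.102418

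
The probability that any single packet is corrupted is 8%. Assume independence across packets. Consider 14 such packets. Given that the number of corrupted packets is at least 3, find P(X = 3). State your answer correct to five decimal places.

X ~ Binomial(14, 0.08). Want P(X=3 | X≥3) = P(X=3) / P(X≥3).
P(X=3) = C(14,3)·0.08^3·0.92^11 = 0.0744796
P(X≥3) = 1 − 0.3111928 − 0.3788434 − 0.2141289 = 0.0958348
Ratio = 0.0744796 / 0.0958348 = 0.7771666

0.77717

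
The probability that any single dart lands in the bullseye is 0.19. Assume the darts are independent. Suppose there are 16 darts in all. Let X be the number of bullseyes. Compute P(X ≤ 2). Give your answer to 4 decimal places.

0.3899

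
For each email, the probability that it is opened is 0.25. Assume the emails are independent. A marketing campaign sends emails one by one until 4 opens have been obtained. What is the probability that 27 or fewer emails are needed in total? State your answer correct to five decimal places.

Finishing within 27 emails ⇔ at least 4 successes in the first 27. With X ~ Binomial(27, 0.25), P(Y ≤ 27) = 1 − P(X ≤ 3).
  k=0: C(27,0)·0.25^0·0.75^27 = 0.0004233
  k=1: C(27,1)·0.25^1·0.75^26 = 0.0038098
  k=2: C(27,2)·0.25^2·0.75^25 = 0.0165089
  k=3: C(27,3)·0.25^3·0.75^24 = 0.0458581
1 − 0.0666001 = 0.9333999

0.93340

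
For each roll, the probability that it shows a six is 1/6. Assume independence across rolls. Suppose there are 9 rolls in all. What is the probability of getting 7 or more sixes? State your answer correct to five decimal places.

0.00009

X ~ Binomial(9, 0.166667); P(X ≥ 7) = Σ C(9,k) p^k (1−p)^(9−k) over k:
  k=7: C(9,7)·0.166667^7·0.833333^2 = 0.0000893
  k=8: C(9,8)·0.166667^8·0.833333^1 = 0.0000045
  k=9: C(9,9)·0.166667^9·0.833333^0 = 0.0000001
Total = 0.0000939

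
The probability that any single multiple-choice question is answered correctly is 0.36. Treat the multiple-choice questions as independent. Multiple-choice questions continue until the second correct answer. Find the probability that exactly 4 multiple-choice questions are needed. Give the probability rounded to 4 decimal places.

Y = trial on which the second success occurs; negative binomial, r=2, p=0.36.
P(Y=4) = C(3,1) · p^2 · (1−p)^2
= 3 · 0.1296 · 0.4096 = 0.159252

0.1593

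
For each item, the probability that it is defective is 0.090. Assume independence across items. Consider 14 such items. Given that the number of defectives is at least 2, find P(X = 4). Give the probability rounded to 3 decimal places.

0.070

X ~ Binomial(14, 0.09). Want P(X=4 | X≥2) = P(X=4) / P(X≥2).
P(X=4) = C(14,4)·0.09^4·0.91^10 = 0.02558
P(X≥2) = 1 − 0.26704 − 0.36975 = 0.36321
Ratio = 0.02558 / 0.36321 = 0.07041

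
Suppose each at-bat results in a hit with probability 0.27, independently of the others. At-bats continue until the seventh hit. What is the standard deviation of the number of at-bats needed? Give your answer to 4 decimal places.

8.3723

Y = total at-bats until the seventh success; negative binomial with r=7, p=0.27.
SD(Y) = √[r(1−p)/p²] = √(70.096022) = 8.372337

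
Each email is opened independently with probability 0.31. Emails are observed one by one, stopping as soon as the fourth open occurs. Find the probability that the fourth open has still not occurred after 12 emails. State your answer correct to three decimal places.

0.462

Needing more than 12 emails ⇔ fewer than 4 successes in the first 12. With X ~ Binomial(12, 0.31), P(Y > 12) = P(X ≤ 3).
  k=0: C(12,0)·0.31^0·0.69^12 = 0.01165
  k=1: C(12,1)·0.31^1·0.69^11 = 0.06279
  k=2: C(12,2)·0.31^2·0.69^10 = 0.15515
  k=3: C(12,3)·0.31^3·0.69^9 = 0.23235
P(X ≤ 3) = 0.46194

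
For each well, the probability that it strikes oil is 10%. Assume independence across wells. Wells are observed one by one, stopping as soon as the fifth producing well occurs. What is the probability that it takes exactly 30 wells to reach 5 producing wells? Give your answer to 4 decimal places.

0.0171

Y = trial on which the fifth success occurs; negative binomial, r=5, p=0.10.
P(Y=30) = C(29,4) · p^5 · (1−p)^25
= 23751 · 1e-05 · 0.07179 = 0.017051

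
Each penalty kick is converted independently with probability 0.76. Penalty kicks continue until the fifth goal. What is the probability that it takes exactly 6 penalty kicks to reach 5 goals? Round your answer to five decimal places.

Y = trial on which the fifth success occurs; negative binomial, r=5, p=0.76.
P(Y=6) = C(5,4) · p^5 · (1−p)^1
= 5 · 0.25355 · 0.24 = 0.3042630

0.30426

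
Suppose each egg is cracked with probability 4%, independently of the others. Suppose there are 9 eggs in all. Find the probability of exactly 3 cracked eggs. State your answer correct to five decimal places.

X ~ Binomial(n=9, p=0.04).
P(X=3) = C(9,3) · p^3 · (1−p)^6
= 84 · 6.4e-05 · 0.78276 = 0.0042081

0.00421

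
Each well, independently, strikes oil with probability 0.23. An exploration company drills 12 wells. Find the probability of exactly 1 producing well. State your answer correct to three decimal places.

0.156

X ~ Binomial(n=12, p=0.23).
P(X=1) = C(12,1) · p^1 · (1−p)^11
= 12 · 0.23 · 0.056415 = 0.15571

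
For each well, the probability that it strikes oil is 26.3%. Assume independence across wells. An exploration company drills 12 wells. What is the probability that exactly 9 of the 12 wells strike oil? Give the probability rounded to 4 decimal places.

X ~ Binomial(n=12, p=0.263).
P(X=9) = C(12,9) · p^9 · (1−p)^3
= 220 · 6.0201e-06 · 0.40032 = 0.000530

0.0005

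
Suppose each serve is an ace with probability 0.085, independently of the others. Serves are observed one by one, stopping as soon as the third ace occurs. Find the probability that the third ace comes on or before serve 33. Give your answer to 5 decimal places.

Finishing within 33 serves ⇔ at least 3 successes in the first 33. With X ~ Binomial(33, 0.085), P(Y ≤ 33) = 1 − P(X ≤ 2).
  k=0: C(33,0)·0.085^0·0.915^33 = 0.0533207
  k=1: C(33,1)·0.085^1·0.915^32 = 0.1634586
  k=2: C(33,2)·0.085^2·0.915^31 = 0.2429549
1 − 0.4597343 = 0.5402657

0.54027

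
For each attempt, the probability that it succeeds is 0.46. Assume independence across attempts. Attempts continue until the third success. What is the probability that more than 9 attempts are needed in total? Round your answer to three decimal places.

Needing more than 9 attempts ⇔ fewer than 3 successes in the first 9. With X ~ Binomial(9, 0.46), P(Y > 9) = P(X ≤ 2).
  k=0: C(9,0)·0.46^0·0.54^9 = 0.00390
  k=1: C(9,1)·0.46^1·0.54^8 = 0.02993
  k=2: C(9,2)·0.46^2·0.54^7 = 0.10199
P(X ≤ 2) = 0.13583

0.136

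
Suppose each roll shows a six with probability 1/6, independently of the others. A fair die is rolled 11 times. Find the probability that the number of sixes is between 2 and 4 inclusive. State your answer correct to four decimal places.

0.5448

X ~ Binomial(11, 0.166667); P(2 ≤ X ≤ 4) = Σ C(11,k) p^k (1−p)^(11−k) over k:
  k=2: C(11,2)·0.166667^2·0.833333^9 = 0.296094
  k=3: C(11,3)·0.166667^3·0.833333^8 = 0.177656
  k=4: C(11,4)·0.166667^4·0.833333^7 = 0.071062
Total = 0.544812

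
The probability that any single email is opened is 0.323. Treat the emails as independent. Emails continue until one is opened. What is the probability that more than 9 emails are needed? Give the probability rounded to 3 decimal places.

0.030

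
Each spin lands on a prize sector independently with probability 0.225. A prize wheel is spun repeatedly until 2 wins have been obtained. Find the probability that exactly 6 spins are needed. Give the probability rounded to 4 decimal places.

0.0913

Y = trial on which the second success occurs; negative binomial, r=2, p=0.225.
P(Y=6) = C(5,1) · p^2 · (1−p)^4
= 5 · 0.050625 · 0.36075 = 0.091315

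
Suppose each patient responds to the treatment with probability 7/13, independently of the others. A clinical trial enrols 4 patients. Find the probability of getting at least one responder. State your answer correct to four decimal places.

P(at least one) = 1 − P(none) = 1 − (1 − 0.538462)^4
= 1 − 0.045377 = 0.954623

0.9546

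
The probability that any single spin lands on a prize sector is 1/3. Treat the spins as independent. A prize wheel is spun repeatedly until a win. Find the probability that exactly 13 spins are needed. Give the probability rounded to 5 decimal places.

Geometric (trials to first success), p = 0.333333.
P(Y = 13) = (1−p)^12 · p = 0.0077073 · 0.333333 = 0.0025691

0.00257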